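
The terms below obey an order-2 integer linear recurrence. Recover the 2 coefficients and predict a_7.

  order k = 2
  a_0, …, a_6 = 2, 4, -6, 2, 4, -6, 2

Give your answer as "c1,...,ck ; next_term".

  a_2 = -1·4 + -1·2 = -6
  a_3 = -1·-6 + -1·4 = 2
  a_4 = -1·2 + -1·-6 = 4
  a_5 = -1·4 + -1·2 = -6
  a_6 = -1·-6 + -1·4 = 2
  a_7 = -1·2 + -1·-6 = 4

-1,-1 ; 4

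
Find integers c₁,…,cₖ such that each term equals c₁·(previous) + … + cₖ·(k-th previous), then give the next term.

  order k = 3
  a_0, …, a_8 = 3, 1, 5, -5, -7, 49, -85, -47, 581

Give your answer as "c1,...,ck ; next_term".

-2,-4,3 ; -1229

  a_3 = -2·5 + -4·1 + 3·3 = -5
  a_4 = -2·-5 + -4·5 + 3·1 = -7
  a_5 = -2·-7 + -4·-5 + 3·5 = 49
  a_6 = -2·49 + -4·-7 + 3·-5 = -85
  a_7 = -2·-85 + -4·49 + 3·-7 = -47
  a_8 = -2·-47 + -4·-85 + 3·49 = 581
  a_9 = -2·581 + -4·-47 + 3·-85 = -1229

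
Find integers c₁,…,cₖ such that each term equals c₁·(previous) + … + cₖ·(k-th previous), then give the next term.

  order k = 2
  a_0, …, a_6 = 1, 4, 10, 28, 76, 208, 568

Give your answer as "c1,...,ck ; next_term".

2,2 ; 1552

  a_2 = 2·4 + 2·1 = 10
  a_3 = 2·10 + 2·4 = 28
  a_4 = 2·28 + 2·10 = 76
  a_5 = 2·76 + 2·28 = 208
  a_6 = 2·208 + 2·76 = 568
  a_7 = 2·568 + 2·208 = 1552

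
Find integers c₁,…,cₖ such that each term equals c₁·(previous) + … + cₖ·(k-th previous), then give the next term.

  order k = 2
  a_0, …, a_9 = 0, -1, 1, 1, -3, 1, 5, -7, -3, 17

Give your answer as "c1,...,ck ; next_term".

-1,-2 ; -11

  a_2 = -1·-1 + -2·0 = 1
  a_3 = -1·1 + -2·-1 = 1
  a_4 = -1·1 + -2·1 = -3
  a_5 = -1·-3 + -2·1 = 1
  a_6 = -1·1 + -2·-3 = 5
  a_7 = -1·5 + -2·1 = -7
  a_8 = -1·-7 + -2·5 = -3
  a_9 = -1·-3 + -2·-7 = 17
  a_10 = -1·17 + -2·-3 = -11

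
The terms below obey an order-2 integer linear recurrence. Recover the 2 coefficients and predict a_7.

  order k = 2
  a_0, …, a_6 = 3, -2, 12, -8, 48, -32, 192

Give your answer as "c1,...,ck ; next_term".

0,4 ; -128

  a_2 = 0·-2 + 4·3 = 12
  a_3 = 0·12 + 4·-2 = -8
  a_4 = 0·-8 + 4·12 = 48
  a_5 = 0·48 + 4·-8 = -32
  a_6 = 0·-32 + 4·48 = 192
  a_7 = 0·192 + 4·-32 = -128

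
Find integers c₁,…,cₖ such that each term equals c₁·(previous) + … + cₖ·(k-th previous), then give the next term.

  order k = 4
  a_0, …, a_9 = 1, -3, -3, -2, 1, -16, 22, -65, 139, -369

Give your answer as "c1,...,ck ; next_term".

-2,1,1,3 ; 878

  a_4 = -2·-2 + 1·-3 + 1·-3 + 3·1 = 1
  a_5 = -2·1 + 1·-2 + 1·-3 + 3·-3 = -16
  a_6 = -2·-16 + 1·1 + 1·-2 + 3·-3 = 22
  a_7 = -2·22 + 1·-16 + 1·1 + 3·-2 = -65
  a_8 = -2·-65 + 1·22 + 1·-16 + 3·1 = 139
  a_9 = -2·139 + 1·-65 + 1·22 + 3·-16 = -369
  a_10 = -2·-369 + 1·139 + 1·-65 + 3·22 = 878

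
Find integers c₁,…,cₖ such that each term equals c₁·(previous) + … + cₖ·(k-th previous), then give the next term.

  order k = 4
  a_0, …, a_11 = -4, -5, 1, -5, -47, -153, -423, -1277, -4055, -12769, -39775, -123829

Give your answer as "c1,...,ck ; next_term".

  a_4 = 3·-5 + -1·1 + 3·-5 + 4·-4 = -47
  a_5 = 3·-47 + -1·-5 + 3·1 + 4·-5 = -153
  a_6 = 3·-153 + -1·-47 + 3·-5 + 4·1 = -423
  a_7 = 3·-423 + -1·-153 + 3·-47 + 4·-5 = -1277
  a_8 = 3·-1277 + -1·-423 + 3·-153 + 4·-47 = -4055
  a_9 = 3·-4055 + -1·-1277 + 3·-423 + 4·-153 = -12769
  a_10 = 3·-12769 + -1·-4055 + 3·-1277 + 4·-423 = -39775
  a_11 = 3·-39775 + -1·-12769 + 3·-4055 + 4·-1277 = -123829
  a_12 = 3·-123829 + -1·-39775 + 3·-12769 + 4·-4055 = -386239

3,-1,3,4 ; -386239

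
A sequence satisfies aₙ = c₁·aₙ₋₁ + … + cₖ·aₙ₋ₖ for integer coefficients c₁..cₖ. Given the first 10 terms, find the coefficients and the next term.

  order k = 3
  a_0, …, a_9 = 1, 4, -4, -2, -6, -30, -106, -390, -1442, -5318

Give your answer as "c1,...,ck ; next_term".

3,2,2 ; -19618

  a_3 = 3·-4 + 2·4 + 2·1 = -2
  a_4 = 3·-2 + 2·-4 + 2·4 = -6
  a_5 = 3·-6 + 2·-2 + 2·-4 = -30
  a_6 = 3·-30 + 2·-6 + 2·-2 = -106
  a_7 = 3·-106 + 2·-30 + 2·-6 = -390
  a_8 = 3·-390 + 2·-106 + 2·-30 = -1442
  a_9 = 3·-1442 + 2·-390 + 2·-106 = -5318
  a_10 = 3·-5318 + 2·-1442 + 2·-390 = -19618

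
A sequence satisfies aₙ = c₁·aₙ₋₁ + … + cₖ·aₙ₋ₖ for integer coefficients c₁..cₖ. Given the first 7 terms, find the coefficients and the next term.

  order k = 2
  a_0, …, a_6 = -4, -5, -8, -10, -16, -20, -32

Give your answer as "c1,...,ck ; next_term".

  a_2 = 0·-5 + 2·-4 = -8
  a_3 = 0·-8 + 2·-5 = -10
  a_4 = 0·-10 + 2·-8 = -16
  a_5 = 0·-16 + 2·-10 = -20
  a_6 = 0·-20 + 2·-16 = -32
  a_7 = 0·-32 + 2·-20 = -40

0,2 ; -40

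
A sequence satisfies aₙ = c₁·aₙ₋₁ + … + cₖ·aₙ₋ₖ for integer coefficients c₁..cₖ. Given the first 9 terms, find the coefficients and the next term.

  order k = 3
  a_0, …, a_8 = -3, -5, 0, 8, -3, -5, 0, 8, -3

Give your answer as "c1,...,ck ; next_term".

  a_3 = -1·0 + -1·-5 + -1·-3 = 8
  a_4 = -1·8 + -1·0 + -1·-5 = -3
  a_5 = -1·-3 + -1·8 + -1·0 = -5
  a_6 = -1·-5 + -1·-3 + -1·8 = 0
  a_7 = -1·0 + -1·-5 + -1·-3 = 8
  a_8 = -1·8 + -1·0 + -1·-5 = -3
  a_9 = -1·-3 + -1·8 + -1·0 = -5

-1,-1,-1 ; -5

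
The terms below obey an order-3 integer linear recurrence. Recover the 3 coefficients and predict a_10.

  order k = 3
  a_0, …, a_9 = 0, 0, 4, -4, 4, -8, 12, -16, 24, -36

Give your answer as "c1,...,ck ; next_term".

-1,0,-1 ; 52

  a_3 = -1·4 + 0·0 + -1·0 = -4
  a_4 = -1·-4 + 0·4 + -1·0 = 4
  a_5 = -1·4 + 0·-4 + -1·4 = -8
  a_6 = -1·-8 + 0·4 + -1·-4 = 12
  a_7 = -1·12 + 0·-8 + -1·4 = -16
  a_8 = -1·-16 + 0·12 + -1·-8 = 24
  a_9 = -1·24 + 0·-16 + -1·12 = -36
  a_10 = -1·-36 + 0·24 + -1·-16 = 52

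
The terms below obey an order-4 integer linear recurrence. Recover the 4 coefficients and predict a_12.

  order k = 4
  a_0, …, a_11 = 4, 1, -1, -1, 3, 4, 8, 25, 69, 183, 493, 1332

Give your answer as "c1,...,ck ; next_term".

  a_4 = 2·-1 + 1·-1 + 2·1 + 1·4 = 3
  a_5 = 2·3 + 1·-1 + 2·-1 + 1·1 = 4
  a_6 = 2·4 + 1·3 + 2·-1 + 1·-1 = 8
  a_7 = 2·8 + 1·4 + 2·3 + 1·-1 = 25
  a_8 = 2·25 + 1·8 + 2·4 + 1·3 = 69
  a_9 = 2·69 + 1·25 + 2·8 + 1·4 = 183
  a_10 = 2·183 + 1·69 + 2·25 + 1·8 = 493
  a_11 = 2·493 + 1·183 + 2·69 + 1·25 = 1332
  a_12 = 2·1332 + 1·493 + 2·183 + 1·69 = 3592

2,1,2,1 ; 3592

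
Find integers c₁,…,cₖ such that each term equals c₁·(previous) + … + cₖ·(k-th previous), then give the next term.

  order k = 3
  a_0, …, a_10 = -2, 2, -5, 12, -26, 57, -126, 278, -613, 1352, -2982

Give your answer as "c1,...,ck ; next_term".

  a_3 = -2·-5 + 0·2 + -1·-2 = 12
  a_4 = -2·12 + 0·-5 + -1·2 = -26
  a_5 = -2·-26 + 0·12 + -1·-5 = 57
  a_6 = -2·57 + 0·-26 + -1·12 = -126
  a_7 = -2·-126 + 0·57 + -1·-26 = 278
  a_8 = -2·278 + 0·-126 + -1·57 = -613
  a_9 = -2·-613 + 0·278 + -1·-126 = 1352
  a_10 = -2·1352 + 0·-613 + -1·278 = -2982
  a_11 = -2·-2982 + 0·1352 + -1·-613 = 6577

-2,0,-1 ; 6577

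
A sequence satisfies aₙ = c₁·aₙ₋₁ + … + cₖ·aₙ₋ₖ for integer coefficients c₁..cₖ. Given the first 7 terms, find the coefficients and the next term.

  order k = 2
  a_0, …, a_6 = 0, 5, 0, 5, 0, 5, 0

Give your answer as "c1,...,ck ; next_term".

  a_2 = 0·5 + 1·0 = 0
  a_3 = 0·0 + 1·5 = 5
  a_4 = 0·5 + 1·0 = 0
  a_5 = 0·0 + 1·5 = 5
  a_6 = 0·5 + 1·0 = 0
  a_7 = 0·0 + 1·5 = 5

0,1 ; 5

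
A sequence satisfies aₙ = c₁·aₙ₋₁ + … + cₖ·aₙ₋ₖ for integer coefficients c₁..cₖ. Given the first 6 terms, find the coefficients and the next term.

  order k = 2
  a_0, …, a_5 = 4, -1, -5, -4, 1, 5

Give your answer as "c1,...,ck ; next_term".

  a_2 = 1·-1 + -1·4 = -5
  a_3 = 1·-5 + -1·-1 = -4
  a_4 = 1·-4 + -1·-5 = 1
  a_5 = 1·1 + -1·-4 = 5
  a_6 = 1·5 + -1·1 = 4

1,-1 ; 4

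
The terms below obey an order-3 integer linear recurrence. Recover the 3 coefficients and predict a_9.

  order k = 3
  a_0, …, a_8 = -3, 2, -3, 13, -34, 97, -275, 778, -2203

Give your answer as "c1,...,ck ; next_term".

-2,2,-1 ; 6237

  a_3 = -2·-3 + 2·2 + -1·-3 = 13
  a_4 = -2·13 + 2·-3 + -1·2 = -34
  a_5 = -2·-34 + 2·13 + -1·-3 = 97
  a_6 = -2·97 + 2·-34 + -1·13 = -275
  a_7 = -2·-275 + 2·97 + -1·-34 = 778
  a_8 = -2·778 + 2·-275 + -1·97 = -2203
  a_9 = -2·-2203 + 2·778 + -1·-275 = 6237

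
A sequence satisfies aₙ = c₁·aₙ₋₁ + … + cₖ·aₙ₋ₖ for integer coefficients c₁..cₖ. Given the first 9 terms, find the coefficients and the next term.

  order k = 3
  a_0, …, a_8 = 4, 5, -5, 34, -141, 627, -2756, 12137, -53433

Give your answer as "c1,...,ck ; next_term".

  a_3 = -4·-5 + 2·5 + 1·4 = 34
  a_4 = -4·34 + 2·-5 + 1·5 = -141
  a_5 = -4·-141 + 2·34 + 1·-5 = 627
  a_6 = -4·627 + 2·-141 + 1·34 = -2756
  a_7 = -4·-2756 + 2·627 + 1·-141 = 12137
  a_8 = -4·12137 + 2·-2756 + 1·627 = -53433
  a_9 = -4·-53433 + 2·12137 + 1·-2756 = 235250

-4,2,1 ; 235250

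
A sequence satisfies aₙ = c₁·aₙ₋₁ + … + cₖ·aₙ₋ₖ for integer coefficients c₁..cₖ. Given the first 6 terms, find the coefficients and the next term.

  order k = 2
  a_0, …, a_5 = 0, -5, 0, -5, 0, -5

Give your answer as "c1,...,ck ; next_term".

0,1 ; 0

  a_2 = 0·-5 + 1·0 = 0
  a_3 = 0·0 + 1·-5 = -5
  a_4 = 0·-5 + 1·0 = 0
  a_5 = 0·0 + 1·-5 = -5
  a_6 = 0·-5 + 1·0 = 0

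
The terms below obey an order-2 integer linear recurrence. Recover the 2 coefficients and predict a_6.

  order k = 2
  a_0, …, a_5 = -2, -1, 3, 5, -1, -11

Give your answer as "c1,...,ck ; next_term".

  a_2 = 1·-1 + -2·-2 = 3
  a_3 = 1·3 + -2·-1 = 5
  a_4 = 1·5 + -2·3 = -1
  a_5 = 1·-1 + -2·5 = -11
  a_6 = 1·-11 + -2·-1 = -9

1,-2 ; -9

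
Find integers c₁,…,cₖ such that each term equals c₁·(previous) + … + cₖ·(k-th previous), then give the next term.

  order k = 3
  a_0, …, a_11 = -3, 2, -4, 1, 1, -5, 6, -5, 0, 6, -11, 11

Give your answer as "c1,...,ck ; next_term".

-1,0,1 ; -5

  a_3 = -1·-4 + 0·2 + 1·-3 = 1
  a_4 = -1·1 + 0·-4 + 1·2 = 1
  a_5 = -1·1 + 0·1 + 1·-4 = -5
  a_6 = -1·-5 + 0·1 + 1·1 = 6
  a_7 = -1·6 + 0·-5 + 1·1 = -5
  a_8 = -1·-5 + 0·6 + 1·-5 = 0
  a_9 = -1·0 + 0·-5 + 1·6 = 6
  a_10 = -1·6 + 0·0 + 1·-5 = -11
  a_11 = -1·-11 + 0·6 + 1·0 = 11
  a_12 = -1·11 + 0·-11 + 1·6 = -5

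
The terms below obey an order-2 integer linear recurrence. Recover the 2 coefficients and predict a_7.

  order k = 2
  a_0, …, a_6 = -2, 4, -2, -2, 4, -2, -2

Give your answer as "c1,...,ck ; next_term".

-1,-1 ; 4

  a_2 = -1·4 + -1·-2 = -2
  a_3 = -1·-2 + -1·4 = -2
  a_4 = -1·-2 + -1·-2 = 4
  a_5 = -1·4 + -1·-2 = -2
  a_6 = -1·-2 + -1·4 = -2
  a_7 = -1·-2 + -1·-2 = 4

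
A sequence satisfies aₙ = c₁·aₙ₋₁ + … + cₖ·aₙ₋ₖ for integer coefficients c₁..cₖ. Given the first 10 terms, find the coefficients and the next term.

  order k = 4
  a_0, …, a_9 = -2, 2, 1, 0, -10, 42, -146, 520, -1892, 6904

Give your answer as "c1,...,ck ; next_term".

-4,-2,-2,2 ; -25164

  a_4 = -4·0 + -2·1 + -2·2 + 2·-2 = -10
  a_5 = -4·-10 + -2·0 + -2·1 + 2·2 = 42
  a_6 = -4·42 + -2·-10 + -2·0 + 2·1 = -146
  a_7 = -4·-146 + -2·42 + -2·-10 + 2·0 = 520
  a_8 = -4·520 + -2·-146 + -2·42 + 2·-10 = -1892
  a_9 = -4·-1892 + -2·520 + -2·-146 + 2·42 = 6904
  a_10 = -4·6904 + -2·-1892 + -2·520 + 2·-146 = -25164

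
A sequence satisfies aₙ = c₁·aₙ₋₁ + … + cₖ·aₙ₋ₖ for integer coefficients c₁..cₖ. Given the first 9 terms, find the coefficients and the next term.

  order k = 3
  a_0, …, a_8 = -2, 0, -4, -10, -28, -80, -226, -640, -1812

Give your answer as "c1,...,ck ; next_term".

  a_3 = 2·-4 + 2·0 + 1·-2 = -10
  a_4 = 2·-10 + 2·-4 + 1·0 = -28
  a_5 = 2·-28 + 2·-10 + 1·-4 = -80
  a_6 = 2·-80 + 2·-28 + 1·-10 = -226
  a_7 = 2·-226 + 2·-80 + 1·-28 = -640
  a_8 = 2·-640 + 2·-226 + 1·-80 = -1812
  a_9 = 2·-1812 + 2·-640 + 1·-226 = -5130

2,2,1 ; -5130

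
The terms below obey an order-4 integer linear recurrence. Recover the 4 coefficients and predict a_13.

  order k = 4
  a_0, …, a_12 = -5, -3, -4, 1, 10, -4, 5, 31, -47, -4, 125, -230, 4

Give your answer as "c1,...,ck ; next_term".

0,-1,3,-3 ; 617

  a_4 = 0·1 + -1·-4 + 3·-3 + -3·-5 = 10
  a_5 = 0·10 + -1·1 + 3·-4 + -3·-3 = -4
  a_6 = 0·-4 + -1·10 + 3·1 + -3·-4 = 5
  a_7 = 0·5 + -1·-4 + 3·10 + -3·1 = 31
  a_8 = 0·31 + -1·5 + 3·-4 + -3·10 = -47
  a_9 = 0·-47 + -1·31 + 3·5 + -3·-4 = -4
  a_10 = 0·-4 + -1·-47 + 3·31 + -3·5 = 125
  a_11 = 0·125 + -1·-4 + 3·-47 + -3·31 = -230
  a_12 = 0·-230 + -1·125 + 3·-4 + -3·-47 = 4
  a_13 = 0·4 + -1·-230 + 3·125 + -3·-4 = 617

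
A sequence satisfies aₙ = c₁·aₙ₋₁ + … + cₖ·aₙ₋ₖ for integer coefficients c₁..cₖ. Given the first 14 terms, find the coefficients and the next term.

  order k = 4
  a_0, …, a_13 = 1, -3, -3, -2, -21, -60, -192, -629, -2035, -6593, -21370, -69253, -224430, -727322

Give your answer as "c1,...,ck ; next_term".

  a_4 = 2·-2 + 3·-3 + 3·-3 + 1·1 = -21
  a_5 = 2·-21 + 3·-2 + 3·-3 + 1·-3 = -60
  a_6 = 2·-60 + 3·-21 + 3·-2 + 1·-3 = -192
  a_7 = 2·-192 + 3·-60 + 3·-21 + 1·-2 = -629
  a_8 = 2·-629 + 3·-192 + 3·-60 + 1·-21 = -2035
  a_9 = 2·-2035 + 3·-629 + 3·-192 + 1·-60 = -6593
  a_10 = 2·-6593 + 3·-2035 + 3·-629 + 1·-192 = -21370
  a_11 = 2·-21370 + 3·-6593 + 3·-2035 + 1·-629 = -69253
  a_12 = 2·-69253 + 3·-21370 + 3·-6593 + 1·-2035 = -224430
  a_13 = 2·-224430 + 3·-69253 + 3·-21370 + 1·-6593 = -727322
  a_14 = 2·-727322 + 3·-224430 + 3·-69253 + 1·-21370 = -2357063

2,3,3,1 ; -2357063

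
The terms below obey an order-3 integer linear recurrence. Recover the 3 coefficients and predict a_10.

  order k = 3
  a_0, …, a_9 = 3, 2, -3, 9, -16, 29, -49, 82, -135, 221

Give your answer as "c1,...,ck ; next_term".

-2,0,1 ; -360

  a_3 = -2·-3 + 0·2 + 1·3 = 9
  a_4 = -2·9 + 0·-3 + 1·2 = -16
  a_5 = -2·-16 + 0·9 + 1·-3 = 29
  a_6 = -2·29 + 0·-16 + 1·9 = -49
  a_7 = -2·-49 + 0·29 + 1·-16 = 82
  a_8 = -2·82 + 0·-49 + 1·29 = -135
  a_9 = -2·-135 + 0·82 + 1·-49 = 221
  a_10 = -2·221 + 0·-135 + 1·82 = -360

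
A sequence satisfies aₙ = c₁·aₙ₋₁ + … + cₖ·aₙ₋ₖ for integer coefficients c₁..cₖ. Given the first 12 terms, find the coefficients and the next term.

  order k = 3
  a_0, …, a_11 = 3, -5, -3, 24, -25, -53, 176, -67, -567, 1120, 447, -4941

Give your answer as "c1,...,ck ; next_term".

-1,-3,2 ; 5840

  a_3 = -1·-3 + -3·-5 + 2·3 = 24
  a_4 = -1·24 + -3·-3 + 2·-5 = -25
  a_5 = -1·-25 + -3·24 + 2·-3 = -53
  a_6 = -1·-53 + -3·-25 + 2·24 = 176
  a_7 = -1·176 + -3·-53 + 2·-25 = -67
  a_8 = -1·-67 + -3·176 + 2·-53 = -567
  a_9 = -1·-567 + -3·-67 + 2·176 = 1120
  a_10 = -1·1120 + -3·-567 + 2·-67 = 447
  a_11 = -1·447 + -3·1120 + 2·-567 = -4941
  a_12 = -1·-4941 + -3·447 + 2·1120 = 5840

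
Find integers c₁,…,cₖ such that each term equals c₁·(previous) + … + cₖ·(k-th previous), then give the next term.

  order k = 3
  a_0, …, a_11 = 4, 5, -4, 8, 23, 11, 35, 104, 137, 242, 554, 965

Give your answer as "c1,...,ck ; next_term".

1,0,3 ; 1691

  a_3 = 1·-4 + 0·5 + 3·4 = 8
  a_4 = 1·8 + 0·-4 + 3·5 = 23
  a_5 = 1·23 + 0·8 + 3·-4 = 11
  a_6 = 1·11 + 0·23 + 3·8 = 35
  a_7 = 1·35 + 0·11 + 3·23 = 104
  a_8 = 1·104 + 0·35 + 3·11 = 137
  a_9 = 1·137 + 0·104 + 3·35 = 242
  a_10 = 1·242 + 0·137 + 3·104 = 554
  a_11 = 1·554 + 0·242 + 3·137 = 965
  a_12 = 1·965 + 0·554 + 3·242 = 1691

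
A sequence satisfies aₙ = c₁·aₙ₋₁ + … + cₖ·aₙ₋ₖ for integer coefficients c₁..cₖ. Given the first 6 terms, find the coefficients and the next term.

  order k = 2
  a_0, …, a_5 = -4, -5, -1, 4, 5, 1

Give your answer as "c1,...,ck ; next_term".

  a_2 = 1·-5 + -1·-4 = -1
  a_3 = 1·-1 + -1·-5 = 4
  a_4 = 1·4 + -1·-1 = 5
  a_5 = 1·5 + -1·4 = 1
  a_6 = 1·1 + -1·5 = -4

1,-1 ; -4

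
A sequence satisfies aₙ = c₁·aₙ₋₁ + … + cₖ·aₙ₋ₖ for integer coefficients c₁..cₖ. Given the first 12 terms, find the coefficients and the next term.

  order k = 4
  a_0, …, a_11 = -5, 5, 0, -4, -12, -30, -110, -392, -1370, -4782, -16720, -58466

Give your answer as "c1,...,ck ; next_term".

3,1,2,2 ; -204422

  a_4 = 3·-4 + 1·0 + 2·5 + 2·-5 = -12
  a_5 = 3·-12 + 1·-4 + 2·0 + 2·5 = -30
  a_6 = 3·-30 + 1·-12 + 2·-4 + 2·0 = -110
  a_7 = 3·-110 + 1·-30 + 2·-12 + 2·-4 = -392
  a_8 = 3·-392 + 1·-110 + 2·-30 + 2·-12 = -1370
  a_9 = 3·-1370 + 1·-392 + 2·-110 + 2·-30 = -4782
  a_10 = 3·-4782 + 1·-1370 + 2·-392 + 2·-110 = -16720
  a_11 = 3·-16720 + 1·-4782 + 2·-1370 + 2·-392 = -58466
  a_12 = 3·-58466 + 1·-16720 + 2·-4782 + 2·-1370 = -204422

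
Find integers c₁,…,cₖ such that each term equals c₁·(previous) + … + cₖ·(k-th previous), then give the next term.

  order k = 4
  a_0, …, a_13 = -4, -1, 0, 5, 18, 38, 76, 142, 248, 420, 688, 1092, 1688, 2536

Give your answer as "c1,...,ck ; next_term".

  a_4 = 2·5 + 0·0 + 0·-1 + -2·-4 = 18
  a_5 = 2·18 + 0·5 + 0·0 + -2·-1 = 38
  a_6 = 2·38 + 0·18 + 0·5 + -2·0 = 76
  a_7 = 2·76 + 0·38 + 0·18 + -2·5 = 142
  a_8 = 2·142 + 0·76 + 0·38 + -2·18 = 248
  a_9 = 2·248 + 0·142 + 0·76 + -2·38 = 420
  a_10 = 2·420 + 0·248 + 0·142 + -2·76 = 688
  a_11 = 2·688 + 0·420 + 0·248 + -2·142 = 1092
  a_12 = 2·1092 + 0·688 + 0·420 + -2·248 = 1688
  a_13 = 2·1688 + 0·1092 + 0·688 + -2·420 = 2536
  a_14 = 2·2536 + 0·1688 + 0·1092 + -2·688 = 3696

2,0,0,-2 ; 3696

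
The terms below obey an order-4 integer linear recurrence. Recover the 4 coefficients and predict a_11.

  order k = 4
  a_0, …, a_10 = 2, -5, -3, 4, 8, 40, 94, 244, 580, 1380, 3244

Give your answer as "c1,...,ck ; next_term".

2,2,-2,-2 ; 7600

  a_4 = 2·4 + 2·-3 + -2·-5 + -2·2 = 8
  a_5 = 2·8 + 2·4 + -2·-3 + -2·-5 = 40
  a_6 = 2·40 + 2·8 + -2·4 + -2·-3 = 94
  a_7 = 2·94 + 2·40 + -2·8 + -2·4 = 244
  a_8 = 2·244 + 2·94 + -2·40 + -2·8 = 580
  a_9 = 2·580 + 2·244 + -2·94 + -2·40 = 1380
  a_10 = 2·1380 + 2·580 + -2·244 + -2·94 = 3244
  a_11 = 2·3244 + 2·1380 + -2·580 + -2·244 = 7600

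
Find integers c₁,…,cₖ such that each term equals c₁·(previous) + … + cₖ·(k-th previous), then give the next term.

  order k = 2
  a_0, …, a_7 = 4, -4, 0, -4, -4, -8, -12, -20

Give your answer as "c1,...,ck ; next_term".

1,1 ; -32

  a_2 = 1·-4 + 1·4 = 0
  a_3 = 1·0 + 1·-4 = -4
  a_4 = 1·-4 + 1·0 = -4
  a_5 = 1·-4 + 1·-4 = -8
  a_6 = 1·-8 + 1·-4 = -12
  a_7 = 1·-12 + 1·-8 = -20
  a_8 = 1·-20 + 1·-12 = -32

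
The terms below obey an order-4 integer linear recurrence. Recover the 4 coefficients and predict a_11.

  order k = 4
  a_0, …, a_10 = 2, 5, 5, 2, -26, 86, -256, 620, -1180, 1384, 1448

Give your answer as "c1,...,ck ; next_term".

  a_4 = -4·2 + -4·5 + 2·5 + -4·2 = -26
  a_5 = -4·-26 + -4·2 + 2·5 + -4·5 = 86
  a_6 = -4·86 + -4·-26 + 2·2 + -4·5 = -256
  a_7 = -4·-256 + -4·86 + 2·-26 + -4·2 = 620
  a_8 = -4·620 + -4·-256 + 2·86 + -4·-26 = -1180
  a_9 = -4·-1180 + -4·620 + 2·-256 + -4·86 = 1384
  a_10 = -4·1384 + -4·-1180 + 2·620 + -4·-256 = 1448
  a_11 = -4·1448 + -4·1384 + 2·-1180 + -4·620 = -16168

-4,-4,2,-4 ; -16168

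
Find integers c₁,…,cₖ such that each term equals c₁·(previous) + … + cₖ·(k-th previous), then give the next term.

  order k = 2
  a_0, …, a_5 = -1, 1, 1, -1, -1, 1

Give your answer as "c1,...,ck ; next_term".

0,-1 ; 1

  a_2 = 0·1 + -1·-1 = 1
  a_3 = 0·1 + -1·1 = -1
  a_4 = 0·-1 + -1·1 = -1
  a_5 = 0·-1 + -1·-1 = 1
  a_6 = 0·1 + -1·-1 = 1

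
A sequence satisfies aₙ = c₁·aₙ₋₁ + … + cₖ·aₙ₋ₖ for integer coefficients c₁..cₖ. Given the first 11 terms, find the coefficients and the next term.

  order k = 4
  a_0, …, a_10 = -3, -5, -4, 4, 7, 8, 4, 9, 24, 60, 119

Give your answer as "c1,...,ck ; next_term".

  a_4 = 2·4 + 0·-4 + -1·-5 + 2·-3 = 7
  a_5 = 2·7 + 0·4 + -1·-4 + 2·-5 = 8
  a_6 = 2·8 + 0·7 + -1·4 + 2·-4 = 4
  a_7 = 2·4 + 0·8 + -1·7 + 2·4 = 9
  a_8 = 2·9 + 0·4 + -1·8 + 2·7 = 24
  a_9 = 2·24 + 0·9 + -1·4 + 2·8 = 60
  a_10 = 2·60 + 0·24 + -1·9 + 2·4 = 119
  a_11 = 2·119 + 0·60 + -1·24 + 2·9 = 232

2,0,-1,2 ; 232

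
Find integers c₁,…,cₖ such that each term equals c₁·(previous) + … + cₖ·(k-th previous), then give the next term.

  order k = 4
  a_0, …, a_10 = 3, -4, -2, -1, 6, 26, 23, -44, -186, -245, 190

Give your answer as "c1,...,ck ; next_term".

  a_4 = 1·-1 + -2·-2 + -3·-4 + -3·3 = 6
  a_5 = 1·6 + -2·-1 + -3·-2 + -3·-4 = 26
  a_6 = 1·26 + -2·6 + -3·-1 + -3·-2 = 23
  a_7 = 1·23 + -2·26 + -3·6 + -3·-1 = -44
  a_8 = 1·-44 + -2·23 + -3·26 + -3·6 = -186
  a_9 = 1·-186 + -2·-44 + -3·23 + -3·26 = -245
  a_10 = 1·-245 + -2·-186 + -3·-44 + -3·23 = 190
  a_11 = 1·190 + -2·-245 + -3·-186 + -3·-44 = 1370

1,-2,-3,-3 ; 1370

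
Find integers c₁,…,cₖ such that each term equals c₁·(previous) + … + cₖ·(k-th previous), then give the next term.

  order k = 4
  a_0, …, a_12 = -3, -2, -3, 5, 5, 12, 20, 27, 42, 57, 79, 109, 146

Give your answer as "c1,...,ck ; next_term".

  a_4 = 1·5 + 1·-3 + 0·-2 + -1·-3 = 5
  a_5 = 1·5 + 1·5 + 0·-3 + -1·-2 = 12
  a_6 = 1·12 + 1·5 + 0·5 + -1·-3 = 20
  a_7 = 1·20 + 1·12 + 0·5 + -1·5 = 27
  a_8 = 1·27 + 1·20 + 0·12 + -1·5 = 42
  a_9 = 1·42 + 1·27 + 0·20 + -1·12 = 57
  a_10 = 1·57 + 1·42 + 0·27 + -1·20 = 79
  a_11 = 1·79 + 1·57 + 0·42 + -1·27 = 109
  a_12 = 1·109 + 1·79 + 0·57 + -1·42 = 146
  a_13 = 1·146 + 1·109 + 0·79 + -1·57 = 198

1,1,0,-1 ; 198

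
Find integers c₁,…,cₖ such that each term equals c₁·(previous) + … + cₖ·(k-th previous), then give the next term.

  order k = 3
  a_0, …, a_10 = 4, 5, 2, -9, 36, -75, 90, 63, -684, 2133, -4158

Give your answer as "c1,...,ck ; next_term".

  a_3 = -3·2 + -3·5 + 3·4 = -9
  a_4 = -3·-9 + -3·2 + 3·5 = 36
  a_5 = -3·36 + -3·-9 + 3·2 = -75
  a_6 = -3·-75 + -3·36 + 3·-9 = 90
  a_7 = -3·90 + -3·-75 + 3·36 = 63
  a_8 = -3·63 + -3·90 + 3·-75 = -684
  a_9 = -3·-684 + -3·63 + 3·90 = 2133
  a_10 = -3·2133 + -3·-684 + 3·63 = -4158
  a_11 = -3·-4158 + -3·2133 + 3·-684 = 4023

-3,-3,3 ; 4023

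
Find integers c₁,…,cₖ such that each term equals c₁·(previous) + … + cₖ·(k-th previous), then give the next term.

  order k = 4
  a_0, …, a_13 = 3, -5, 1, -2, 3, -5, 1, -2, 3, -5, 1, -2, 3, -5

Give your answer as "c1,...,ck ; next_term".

  a_4 = 0·-2 + 0·1 + 0·-5 + 1·3 = 3
  a_5 = 0·3 + 0·-2 + 0·1 + 1·-5 = -5
  a_6 = 0·-5 + 0·3 + 0·-2 + 1·1 = 1
  a_7 = 0·1 + 0·-5 + 0·3 + 1·-2 = -2
  a_8 = 0·-2 + 0·1 + 0·-5 + 1·3 = 3
  a_9 = 0·3 + 0·-2 + 0·1 + 1·-5 = -5
  a_10 = 0·-5 + 0·3 + 0·-2 + 1·1 = 1
  a_11 = 0·1 + 0·-5 + 0·3 + 1·-2 = -2
  a_12 = 0·-2 + 0·1 + 0·-5 + 1·3 = 3
  a_13 = 0·3 + 0·-2 + 0·1 + 1·-5 = -5
  a_14 = 0·-5 + 0·3 + 0·-2 + 1·1 = 1

0,0,0,1 ; 1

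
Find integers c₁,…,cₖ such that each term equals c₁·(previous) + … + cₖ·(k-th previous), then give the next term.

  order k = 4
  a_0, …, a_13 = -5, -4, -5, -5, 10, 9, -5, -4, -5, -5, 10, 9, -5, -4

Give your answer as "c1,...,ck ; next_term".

0,-1,0,-1 ; -5

  a_4 = 0·-5 + -1·-5 + 0·-4 + -1·-5 = 10
  a_5 = 0·10 + -1·-5 + 0·-5 + -1·-4 = 9
  a_6 = 0·9 + -1·10 + 0·-5 + -1·-5 = -5
  a_7 = 0·-5 + -1·9 + 0·10 + -1·-5 = -4
  a_8 = 0·-4 + -1·-5 + 0·9 + -1·10 = -5
  a_9 = 0·-5 + -1·-4 + 0·-5 + -1·9 = -5
  a_10 = 0·-5 + -1·-5 + 0·-4 + -1·-5 = 10
  a_11 = 0·10 + -1·-5 + 0·-5 + -1·-4 = 9
  a_12 = 0·9 + -1·10 + 0·-5 + -1·-5 = -5
  a_13 = 0·-5 + -1·9 + 0·10 + -1·-5 = -4
  a_14 = 0·-4 + -1·-5 + 0·9 + -1·10 = -5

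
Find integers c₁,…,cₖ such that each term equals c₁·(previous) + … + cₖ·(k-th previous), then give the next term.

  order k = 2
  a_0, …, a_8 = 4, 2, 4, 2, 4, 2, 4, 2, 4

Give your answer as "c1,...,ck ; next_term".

  a_2 = 0·2 + 1·4 = 4
  a_3 = 0·4 + 1·2 = 2
  a_4 = 0·2 + 1·4 = 4
  a_5 = 0·4 + 1·2 = 2
  a_6 = 0·2 + 1·4 = 4
  a_7 = 0·4 + 1·2 = 2
  a_8 = 0·2 + 1·4 = 4
  a_9 = 0·4 + 1·2 = 2

0,1 ; 2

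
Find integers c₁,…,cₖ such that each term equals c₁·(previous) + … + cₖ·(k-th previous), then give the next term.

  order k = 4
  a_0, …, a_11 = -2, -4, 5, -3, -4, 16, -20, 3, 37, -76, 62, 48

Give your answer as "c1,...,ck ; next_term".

  a_4 = -1·-3 + -1·5 + 1·-4 + -1·-2 = -4
  a_5 = -1·-4 + -1·-3 + 1·5 + -1·-4 = 16
  a_6 = -1·16 + -1·-4 + 1·-3 + -1·5 = -20
  a_7 = -1·-20 + -1·16 + 1·-4 + -1·-3 = 3
  a_8 = -1·3 + -1·-20 + 1·16 + -1·-4 = 37
  a_9 = -1·37 + -1·3 + 1·-20 + -1·16 = -76
  a_10 = -1·-76 + -1·37 + 1·3 + -1·-20 = 62
  a_11 = -1·62 + -1·-76 + 1·37 + -1·3 = 48
  a_12 = -1·48 + -1·62 + 1·-76 + -1·37 = -223

-1,-1,1,-1 ; -223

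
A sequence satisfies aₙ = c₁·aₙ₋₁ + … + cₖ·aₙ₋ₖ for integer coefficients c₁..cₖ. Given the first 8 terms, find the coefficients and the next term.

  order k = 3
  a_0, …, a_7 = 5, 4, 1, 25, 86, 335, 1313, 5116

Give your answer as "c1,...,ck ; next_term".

3,3,2 ; 19957

  a_3 = 3·1 + 3·4 + 2·5 = 25
  a_4 = 3·25 + 3·1 + 2·4 = 86
  a_5 = 3·86 + 3·25 + 2·1 = 335
  a_6 = 3·335 + 3·86 + 2·25 = 1313
  a_7 = 3·1313 + 3·335 + 2·86 = 5116
  a_8 = 3·5116 + 3·1313 + 2·335 = 19957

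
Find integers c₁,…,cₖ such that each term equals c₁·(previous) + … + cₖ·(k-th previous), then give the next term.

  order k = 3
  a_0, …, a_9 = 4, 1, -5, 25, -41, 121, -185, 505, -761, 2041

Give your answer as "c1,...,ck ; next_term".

  a_3 = -1·-5 + 4·1 + 4·4 = 25
  a_4 = -1·25 + 4·-5 + 4·1 = -41
  a_5 = -1·-41 + 4·25 + 4·-5 = 121
  a_6 = -1·121 + 4·-41 + 4·25 = -185
  a_7 = -1·-185 + 4·121 + 4·-41 = 505
  a_8 = -1·505 + 4·-185 + 4·121 = -761
  a_9 = -1·-761 + 4·505 + 4·-185 = 2041
  a_10 = -1·2041 + 4·-761 + 4·505 = -3065

-1,4,4 ; -3065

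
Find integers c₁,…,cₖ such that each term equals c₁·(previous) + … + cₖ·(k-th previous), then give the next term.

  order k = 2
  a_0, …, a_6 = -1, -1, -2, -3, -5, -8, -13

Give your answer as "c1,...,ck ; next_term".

1,1 ; -21

  a_2 = 1·-1 + 1·-1 = -2
  a_3 = 1·-2 + 1·-1 = -3
  a_4 = 1·-3 + 1·-2 = -5
  a_5 = 1·-5 + 1·-3 = -8
  a_6 = 1·-8 + 1·-5 = -13
  a_7 = 1·-13 + 1·-8 = -21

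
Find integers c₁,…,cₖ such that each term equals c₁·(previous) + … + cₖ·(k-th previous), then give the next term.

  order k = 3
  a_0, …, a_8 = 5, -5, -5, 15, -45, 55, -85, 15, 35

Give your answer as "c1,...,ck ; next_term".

  a_3 = -1·-5 + 2·-5 + 4·5 = 15
  a_4 = -1·15 + 2·-5 + 4·-5 = -45
  a_5 = -1·-45 + 2·15 + 4·-5 = 55
  a_6 = -1·55 + 2·-45 + 4·15 = -85
  a_7 = -1·-85 + 2·55 + 4·-45 = 15
  a_8 = -1·15 + 2·-85 + 4·55 = 35
  a_9 = -1·35 + 2·15 + 4·-85 = -345

-1,2,4 ; -345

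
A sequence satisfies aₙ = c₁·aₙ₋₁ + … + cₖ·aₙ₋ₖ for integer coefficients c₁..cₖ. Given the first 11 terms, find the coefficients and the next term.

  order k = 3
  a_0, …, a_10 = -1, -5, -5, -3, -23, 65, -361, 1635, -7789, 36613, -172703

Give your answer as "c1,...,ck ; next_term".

-4,4,3 ; 813897

  a_3 = -4·-5 + 4·-5 + 3·-1 = -3
  a_4 = -4·-3 + 4·-5 + 3·-5 = -23
  a_5 = -4·-23 + 4·-3 + 3·-5 = 65
  a_6 = -4·65 + 4·-23 + 3·-3 = -361
  a_7 = -4·-361 + 4·65 + 3·-23 = 1635
  a_8 = -4·1635 + 4·-361 + 3·65 = -7789
  a_9 = -4·-7789 + 4·1635 + 3·-361 = 36613
  a_10 = -4·36613 + 4·-7789 + 3·1635 = -172703
  a_11 = -4·-172703 + 4·36613 + 3·-7789 = 813897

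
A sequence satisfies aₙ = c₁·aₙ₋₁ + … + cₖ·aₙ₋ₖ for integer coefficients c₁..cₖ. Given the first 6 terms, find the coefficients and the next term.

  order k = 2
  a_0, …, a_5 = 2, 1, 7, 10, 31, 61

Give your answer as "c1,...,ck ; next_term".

1,3 ; 154

  a_2 = 1·1 + 3·2 = 7
  a_3 = 1·7 + 3·1 = 10
  a_4 = 1·10 + 3·7 = 31
  a_5 = 1·31 + 3·10 = 61
  a_6 = 1·61 + 3·31 = 154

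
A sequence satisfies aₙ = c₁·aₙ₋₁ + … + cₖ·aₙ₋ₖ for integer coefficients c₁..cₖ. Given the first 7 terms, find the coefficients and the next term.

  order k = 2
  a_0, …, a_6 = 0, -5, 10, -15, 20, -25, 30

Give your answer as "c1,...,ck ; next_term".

-2,-1 ; -35

  a_2 = -2·-5 + -1·0 = 10
  a_3 = -2·10 + -1·-5 = -15
  a_4 = -2·-15 + -1·10 = 20
  a_5 = -2·20 + -1·-15 = -25
  a_6 = -2·-25 + -1·20 = 30
  a_7 = -2·30 + -1·-25 = -35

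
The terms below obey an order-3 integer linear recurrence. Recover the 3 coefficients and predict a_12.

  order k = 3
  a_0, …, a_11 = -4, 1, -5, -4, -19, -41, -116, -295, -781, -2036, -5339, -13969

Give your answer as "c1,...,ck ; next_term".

2,2,-1 ; -36580

  a_3 = 2·-5 + 2·1 + -1·-4 = -4
  a_4 = 2·-4 + 2·-5 + -1·1 = -19
  a_5 = 2·-19 + 2·-4 + -1·-5 = -41
  a_6 = 2·-41 + 2·-19 + -1·-4 = -116
  a_7 = 2·-116 + 2·-41 + -1·-19 = -295
  a_8 = 2·-295 + 2·-116 + -1·-41 = -781
  a_9 = 2·-781 + 2·-295 + -1·-116 = -2036
  a_10 = 2·-2036 + 2·-781 + -1·-295 = -5339
  a_11 = 2·-5339 + 2·-2036 + -1·-781 = -13969
  a_12 = 2·-13969 + 2·-5339 + -1·-2036 = -36580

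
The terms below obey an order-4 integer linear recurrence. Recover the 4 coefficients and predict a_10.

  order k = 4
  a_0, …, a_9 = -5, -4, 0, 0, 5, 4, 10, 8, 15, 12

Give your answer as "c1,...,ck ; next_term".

0,2,0,-1 ; 20

  a_4 = 0·0 + 2·0 + 0·-4 + -1·-5 = 5
  a_5 = 0·5 + 2·0 + 0·0 + -1·-4 = 4
  a_6 = 0·4 + 2·5 + 0·0 + -1·0 = 10
  a_7 = 0·10 + 2·4 + 0·5 + -1·0 = 8
  a_8 = 0·8 + 2·10 + 0·4 + -1·5 = 15
  a_9 = 0·15 + 2·8 + 0·10 + -1·4 = 12
  a_10 = 0·12 + 2·15 + 0·8 + -1·10 = 20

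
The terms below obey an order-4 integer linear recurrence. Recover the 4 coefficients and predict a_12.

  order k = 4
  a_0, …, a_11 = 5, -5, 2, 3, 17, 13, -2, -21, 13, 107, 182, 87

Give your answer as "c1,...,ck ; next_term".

2,-2,0,3 ; -151

  a_4 = 2·3 + -2·2 + 0·-5 + 3·5 = 17
  a_5 = 2·17 + -2·3 + 0·2 + 3·-5 = 13
  a_6 = 2·13 + -2·17 + 0·3 + 3·2 = -2
  a_7 = 2·-2 + -2·13 + 0·17 + 3·3 = -21
  a_8 = 2·-21 + -2·-2 + 0·13 + 3·17 = 13
  a_9 = 2·13 + -2·-21 + 0·-2 + 3·13 = 107
  a_10 = 2·107 + -2·13 + 0·-21 + 3·-2 = 182
  a_11 = 2·182 + -2·107 + 0·13 + 3·-21 = 87
  a_12 = 2·87 + -2·182 + 0·107 + 3·13 = -151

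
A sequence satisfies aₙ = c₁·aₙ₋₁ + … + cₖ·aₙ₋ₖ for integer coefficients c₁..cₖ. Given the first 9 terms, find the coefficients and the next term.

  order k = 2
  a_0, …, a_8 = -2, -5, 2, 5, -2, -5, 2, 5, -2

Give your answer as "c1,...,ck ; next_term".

0,-1 ; -5

  a_2 = 0·-5 + -1·-2 = 2
  a_3 = 0·2 + -1·-5 = 5
  a_4 = 0·5 + -1·2 = -2
  a_5 = 0·-2 + -1·5 = -5
  a_6 = 0·-5 + -1·-2 = 2
  a_7 = 0·2 + -1·-5 = 5
  a_8 = 0·5 + -1·2 = -2
  a_9 = 0·-2 + -1·5 = -5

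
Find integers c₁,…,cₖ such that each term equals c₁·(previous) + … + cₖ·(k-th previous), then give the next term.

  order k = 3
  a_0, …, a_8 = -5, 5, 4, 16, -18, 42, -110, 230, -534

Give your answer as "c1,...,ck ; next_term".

-1,2,-2 ; 1214

  a_3 = -1·4 + 2·5 + -2·-5 = 16
  a_4 = -1·16 + 2·4 + -2·5 = -18
  a_5 = -1·-18 + 2·16 + -2·4 = 42
  a_6 = -1·42 + 2·-18 + -2·16 = -110
  a_7 = -1·-110 + 2·42 + -2·-18 = 230
  a_8 = -1·230 + 2·-110 + -2·42 = -534
  a_9 = -1·-534 + 2·230 + -2·-110 = 1214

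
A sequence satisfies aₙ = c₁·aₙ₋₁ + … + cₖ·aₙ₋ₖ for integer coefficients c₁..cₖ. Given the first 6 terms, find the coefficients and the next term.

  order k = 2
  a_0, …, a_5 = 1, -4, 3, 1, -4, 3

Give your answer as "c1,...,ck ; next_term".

-1,-1 ; 1

  a_2 = -1·-4 + -1·1 = 3
  a_3 = -1·3 + -1·-4 = 1
  a_4 = -1·1 + -1·3 = -4
  a_5 = -1·-4 + -1·1 = 3
  a_6 = -1·3 + -1·-4 = 1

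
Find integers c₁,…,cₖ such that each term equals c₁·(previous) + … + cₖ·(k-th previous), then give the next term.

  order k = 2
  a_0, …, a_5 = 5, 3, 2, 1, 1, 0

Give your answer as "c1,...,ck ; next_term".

  a_2 = -1·3 + 1·5 = 2
  a_3 = -1·2 + 1·3 = 1
  a_4 = -1·1 + 1·2 = 1
  a_5 = -1·1 + 1·1 = 0
  a_6 = -1·0 + 1·1 = 1

-1,1 ; 1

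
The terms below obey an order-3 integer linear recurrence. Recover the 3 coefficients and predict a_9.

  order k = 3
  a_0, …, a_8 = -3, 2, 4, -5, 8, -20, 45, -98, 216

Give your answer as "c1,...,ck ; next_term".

-2,0,-1 ; -477

  a_3 = -2·4 + 0·2 + -1·-3 = -5
  a_4 = -2·-5 + 0·4 + -1·2 = 8
  a_5 = -2·8 + 0·-5 + -1·4 = -20
  a_6 = -2·-20 + 0·8 + -1·-5 = 45
  a_7 = -2·45 + 0·-20 + -1·8 = -98
  a_8 = -2·-98 + 0·45 + -1·-20 = 216
  a_9 = -2·216 + 0·-98 + -1·45 = -477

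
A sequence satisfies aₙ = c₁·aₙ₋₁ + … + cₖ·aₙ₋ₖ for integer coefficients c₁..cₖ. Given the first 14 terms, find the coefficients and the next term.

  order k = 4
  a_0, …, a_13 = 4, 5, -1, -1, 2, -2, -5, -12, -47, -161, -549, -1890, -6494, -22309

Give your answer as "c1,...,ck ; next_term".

  a_4 = 3·-1 + 1·-1 + 2·5 + -1·4 = 2
  a_5 = 3·2 + 1·-1 + 2·-1 + -1·5 = -2
  a_6 = 3·-2 + 1·2 + 2·-1 + -1·-1 = -5
  a_7 = 3·-5 + 1·-2 + 2·2 + -1·-1 = -12
  a_8 = 3·-12 + 1·-5 + 2·-2 + -1·2 = -47
  a_9 = 3·-47 + 1·-12 + 2·-5 + -1·-2 = -161
  a_10 = 3·-161 + 1·-47 + 2·-12 + -1·-5 = -549
  a_11 = 3·-549 + 1·-161 + 2·-47 + -1·-12 = -1890
  a_12 = 3·-1890 + 1·-549 + 2·-161 + -1·-47 = -6494
  a_13 = 3·-6494 + 1·-1890 + 2·-549 + -1·-161 = -22309
  a_14 = 3·-22309 + 1·-6494 + 2·-1890 + -1·-549 = -76652

3,1,2,-1 ; -76652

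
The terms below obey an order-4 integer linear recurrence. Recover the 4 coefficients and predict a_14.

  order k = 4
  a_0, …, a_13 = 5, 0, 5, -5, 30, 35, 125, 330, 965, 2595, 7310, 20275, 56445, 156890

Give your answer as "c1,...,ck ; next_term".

1,3,4,4 ; 436565

  a_4 = 1·-5 + 3·5 + 4·0 + 4·5 = 30
  a_5 = 1·30 + 3·-5 + 4·5 + 4·0 = 35
  a_6 = 1·35 + 3·30 + 4·-5 + 4·5 = 125
  a_7 = 1·125 + 3·35 + 4·30 + 4·-5 = 330
  a_8 = 1·330 + 3·125 + 4·35 + 4·30 = 965
  a_9 = 1·965 + 3·330 + 4·125 + 4·35 = 2595
  a_10 = 1·2595 + 3·965 + 4·330 + 4·125 = 7310
  a_11 = 1·7310 + 3·2595 + 4·965 + 4·330 = 20275
  a_12 = 1·20275 + 3·7310 + 4·2595 + 4·965 = 56445
  a_13 = 1·56445 + 3·20275 + 4·7310 + 4·2595 = 156890
  a_14 = 1·156890 + 3·56445 + 4·20275 + 4·7310 = 436565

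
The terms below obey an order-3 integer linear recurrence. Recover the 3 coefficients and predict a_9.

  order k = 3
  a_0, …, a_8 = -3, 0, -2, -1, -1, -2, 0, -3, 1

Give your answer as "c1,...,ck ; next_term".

-1,1,1 ; -4

  a_3 = -1·-2 + 1·0 + 1·-3 = -1
  a_4 = -1·-1 + 1·-2 + 1·0 = -1
  a_5 = -1·-1 + 1·-1 + 1·-2 = -2
  a_6 = -1·-2 + 1·-1 + 1·-1 = 0
  a_7 = -1·0 + 1·-2 + 1·-1 = -3
  a_8 = -1·-3 + 1·0 + 1·-2 = 1
  a_9 = -1·1 + 1·-3 + 1·0 = -4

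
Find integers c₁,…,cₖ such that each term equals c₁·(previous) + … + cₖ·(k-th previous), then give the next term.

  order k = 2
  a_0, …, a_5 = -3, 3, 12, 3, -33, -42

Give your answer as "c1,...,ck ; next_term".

1,-3 ; 57

  a_2 = 1·3 + -3·-3 = 12
  a_3 = 1·12 + -3·3 = 3
  a_4 = 1·3 + -3·12 = -33
  a_5 = 1·-33 + -3·3 = -42
  a_6 = 1·-42 + -3·-33 = 57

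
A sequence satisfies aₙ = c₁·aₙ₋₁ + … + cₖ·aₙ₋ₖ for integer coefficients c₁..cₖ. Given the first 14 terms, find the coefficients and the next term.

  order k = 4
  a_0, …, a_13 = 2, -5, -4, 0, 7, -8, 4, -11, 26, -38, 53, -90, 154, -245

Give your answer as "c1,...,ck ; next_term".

  a_4 = -1·0 + 0·-4 + -1·-5 + 1·2 = 7
  a_5 = -1·7 + 0·0 + -1·-4 + 1·-5 = -8
  a_6 = -1·-8 + 0·7 + -1·0 + 1·-4 = 4
  a_7 = -1·4 + 0·-8 + -1·7 + 1·0 = -11
  a_8 = -1·-11 + 0·4 + -1·-8 + 1·7 = 26
  a_9 = -1·26 + 0·-11 + -1·4 + 1·-8 = -38
  a_10 = -1·-38 + 0·26 + -1·-11 + 1·4 = 53
  a_11 = -1·53 + 0·-38 + -1·26 + 1·-11 = -90
  a_12 = -1·-90 + 0·53 + -1·-38 + 1·26 = 154
  a_13 = -1·154 + 0·-90 + -1·53 + 1·-38 = -245
  a_14 = -1·-245 + 0·154 + -1·-90 + 1·53 = 388

-1,0,-1,1 ; 388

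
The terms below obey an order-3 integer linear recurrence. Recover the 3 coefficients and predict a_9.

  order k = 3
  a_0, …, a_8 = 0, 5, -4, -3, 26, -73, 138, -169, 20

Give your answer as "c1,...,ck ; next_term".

  a_3 = -3·-4 + -3·5 + 1·0 = -3
  a_4 = -3·-3 + -3·-4 + 1·5 = 26
  a_5 = -3·26 + -3·-3 + 1·-4 = -73
  a_6 = -3·-73 + -3·26 + 1·-3 = 138
  a_7 = -3·138 + -3·-73 + 1·26 = -169
  a_8 = -3·-169 + -3·138 + 1·-73 = 20
  a_9 = -3·20 + -3·-169 + 1·138 = 585

-3,-3,1 ; 585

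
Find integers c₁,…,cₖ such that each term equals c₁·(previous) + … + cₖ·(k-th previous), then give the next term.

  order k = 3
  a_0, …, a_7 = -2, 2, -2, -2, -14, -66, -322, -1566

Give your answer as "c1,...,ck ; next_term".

  a_3 = 4·-2 + 4·2 + 1·-2 = -2
  a_4 = 4·-2 + 4·-2 + 1·2 = -14
  a_5 = 4·-14 + 4·-2 + 1·-2 = -66
  a_6 = 4·-66 + 4·-14 + 1·-2 = -322
  a_7 = 4·-322 + 4·-66 + 1·-14 = -1566
  a_8 = 4·-1566 + 4·-322 + 1·-66 = -7618

4,4,1 ; -7618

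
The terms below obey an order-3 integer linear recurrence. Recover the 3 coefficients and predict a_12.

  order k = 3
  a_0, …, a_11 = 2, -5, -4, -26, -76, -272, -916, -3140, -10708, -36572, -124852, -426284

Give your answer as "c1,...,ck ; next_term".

  a_3 = 3·-4 + 2·-5 + -2·2 = -26
  a_4 = 3·-26 + 2·-4 + -2·-5 = -76
  a_5 = 3·-76 + 2·-26 + -2·-4 = -272
  a_6 = 3·-272 + 2·-76 + -2·-26 = -916
  a_7 = 3·-916 + 2·-272 + -2·-76 = -3140
  a_8 = 3·-3140 + 2·-916 + -2·-272 = -10708
  a_9 = 3·-10708 + 2·-3140 + -2·-916 = -36572
  a_10 = 3·-36572 + 2·-10708 + -2·-3140 = -124852
  a_11 = 3·-124852 + 2·-36572 + -2·-10708 = -426284
  a_12 = 3·-426284 + 2·-124852 + -2·-36572 = -1455412

3,2,-2 ; -1455412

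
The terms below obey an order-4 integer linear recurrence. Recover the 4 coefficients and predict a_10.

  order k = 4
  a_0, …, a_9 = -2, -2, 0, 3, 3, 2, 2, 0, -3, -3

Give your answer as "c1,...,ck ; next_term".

  a_4 = 1·3 + -1·0 + 1·-2 + -1·-2 = 3
  a_5 = 1·3 + -1·3 + 1·0 + -1·-2 = 2
  a_6 = 1·2 + -1·3 + 1·3 + -1·0 = 2
  a_7 = 1·2 + -1·2 + 1·3 + -1·3 = 0
  a_8 = 1·0 + -1·2 + 1·2 + -1·3 = -3
  a_9 = 1·-3 + -1·0 + 1·2 + -1·2 = -3
  a_10 = 1·-3 + -1·-3 + 1·0 + -1·2 = -2

1,-1,1,-1 ; -2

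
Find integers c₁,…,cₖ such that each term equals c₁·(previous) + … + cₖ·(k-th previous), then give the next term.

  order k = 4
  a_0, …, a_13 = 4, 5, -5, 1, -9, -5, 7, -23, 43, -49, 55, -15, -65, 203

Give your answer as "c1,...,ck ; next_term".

-1,1,1,-2 ; -393

  a_4 = -1·1 + 1·-5 + 1·5 + -2·4 = -9
  a_5 = -1·-9 + 1·1 + 1·-5 + -2·5 = -5
  a_6 = -1·-5 + 1·-9 + 1·1 + -2·-5 = 7
  a_7 = -1·7 + 1·-5 + 1·-9 + -2·1 = -23
  a_8 = -1·-23 + 1·7 + 1·-5 + -2·-9 = 43
  a_9 = -1·43 + 1·-23 + 1·7 + -2·-5 = -49
  a_10 = -1·-49 + 1·43 + 1·-23 + -2·7 = 55
  a_11 = -1·55 + 1·-49 + 1·43 + -2·-23 = -15
  a_12 = -1·-15 + 1·55 + 1·-49 + -2·43 = -65
  a_13 = -1·-65 + 1·-15 + 1·55 + -2·-49 = 203
  a_14 = -1·203 + 1·-65 + 1·-15 + -2·55 = -393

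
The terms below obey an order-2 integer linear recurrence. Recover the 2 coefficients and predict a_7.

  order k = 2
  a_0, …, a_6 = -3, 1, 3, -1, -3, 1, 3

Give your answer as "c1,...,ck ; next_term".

  a_2 = 0·1 + -1·-3 = 3
  a_3 = 0·3 + -1·1 = -1
  a_4 = 0·-1 + -1·3 = -3
  a_5 = 0·-3 + -1·-1 = 1
  a_6 = 0·1 + -1·-3 = 3
  a_7 = 0·3 + -1·1 = -1

0,-1 ; -1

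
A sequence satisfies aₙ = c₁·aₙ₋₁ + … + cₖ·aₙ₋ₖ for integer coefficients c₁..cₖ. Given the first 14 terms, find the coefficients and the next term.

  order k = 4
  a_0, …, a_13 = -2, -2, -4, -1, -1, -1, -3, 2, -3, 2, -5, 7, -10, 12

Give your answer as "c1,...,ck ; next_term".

  a_4 = -1·-1 + 0·-4 + 0·-2 + 1·-2 = -1
  a_5 = -1·-1 + 0·-1 + 0·-4 + 1·-2 = -1
  a_6 = -1·-1 + 0·-1 + 0·-1 + 1·-4 = -3
  a_7 = -1·-3 + 0·-1 + 0·-1 + 1·-1 = 2
  a_8 = -1·2 + 0·-3 + 0·-1 + 1·-1 = -3
  a_9 = -1·-3 + 0·2 + 0·-3 + 1·-1 = 2
  a_10 = -1·2 + 0·-3 + 0·2 + 1·-3 = -5
  a_11 = -1·-5 + 0·2 + 0·-3 + 1·2 = 7
  a_12 = -1·7 + 0·-5 + 0·2 + 1·-3 = -10
  a_13 = -1·-10 + 0·7 + 0·-5 + 1·2 = 12
  a_14 = -1·12 + 0·-10 + 0·7 + 1·-5 = -17

-1,0,0,1 ; -17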